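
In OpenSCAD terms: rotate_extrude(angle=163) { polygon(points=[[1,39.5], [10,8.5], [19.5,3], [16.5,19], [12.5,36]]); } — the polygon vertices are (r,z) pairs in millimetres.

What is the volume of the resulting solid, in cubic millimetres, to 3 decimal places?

Profile (r,z), 5 vertices: (1,39.5) (10,8.5) (19.5,3) (16.5,19) (12.5,36)
edge 0: (1,39.5)→(10,8.5)  cross = 1·8.5 − 10·39.5 = -386.5000; (r_i+r_j)·cross = 11·-386.5000 = -4251.5000
edge 1: (10,8.5)→(19.5,3)  cross = 10·3 − 19.5·8.5 = -135.7500; (r_i+r_j)·cross = 29.5·-135.7500 = -4004.6250
edge 2: (19.5,3)→(16.5,19)  cross = 19.5·19 − 16.5·3 = 321.0000; (r_i+r_j)·cross = 36·321.0000 = 11556.0000
edge 3: (16.5,19)→(12.5,36)  cross = 16.5·36 − 12.5·19 = 356.5000; (r_i+r_j)·cross = 29·356.5000 = 10338.5000
edge 4: (12.5,36)→(1,39.5)  cross = 12.5·39.5 − 1·36 = 457.7500; (r_i+r_j)·cross = 13.5·457.7500 = 6179.6250
Σcross = 613.0000 → A = |Σcross|/2 = 306.5000 mm²
Σ(r_i+r_j)·cross = 19818.0000 → first moment M = |Σ|/6 = 3303.0000
R_c = M/A = 3303.0000/306.5000 = 10.7765 mm
θ = 163° = 2.844887 rad
V = θ·R_c·A = 2.844887·10.7765·306.5000 = 9396.661 mm³

Volume = 9396.661 mm³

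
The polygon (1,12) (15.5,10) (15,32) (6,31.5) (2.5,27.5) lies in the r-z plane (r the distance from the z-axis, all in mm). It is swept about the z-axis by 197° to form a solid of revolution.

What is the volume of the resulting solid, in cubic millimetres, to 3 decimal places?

Profile (r,z), 5 vertices: (1,12) (15.5,10) (15,32) (6,31.5) (2.5,27.5)
edge 0: (1,12)→(15.5,10)  cross = 1·10 − 15.5·12 = -176.0000; (r_i+r_j)·cross = 16.5·-176.0000 = -2904.0000
edge 1: (15.5,10)→(15,32)  cross = 15.5·32 − 15·10 = 346.0000; (r_i+r_j)·cross = 30.5·346.0000 = 10553.0000
edge 2: (15,32)→(6,31.5)  cross = 15·31.5 − 6·32 = 280.5000; (r_i+r_j)·cross = 21·280.5000 = 5890.5000
edge 3: (6,31.5)→(2.5,27.5)  cross = 6·27.5 − 2.5·31.5 = 86.2500; (r_i+r_j)·cross = 8.5·86.2500 = 733.1250
edge 4: (2.5,27.5)→(1,12)  cross = 2.5·12 − 1·27.5 = 2.5000; (r_i+r_j)·cross = 3.5·2.5000 = 8.7500
Σcross = 539.2500 → A = |Σcross|/2 = 269.6250 mm²
Σ(r_i+r_j)·cross = 14281.3750 → first moment M = |Σ|/6 = 2380.2292
R_c = M/A = 2380.2292/269.6250 = 8.8279 mm
θ = 197° = 3.438299 rad
V = θ·R_c·A = 3.438299·8.8279·269.6250 = 8183.939 mm³

Volume = 8183.939 mm³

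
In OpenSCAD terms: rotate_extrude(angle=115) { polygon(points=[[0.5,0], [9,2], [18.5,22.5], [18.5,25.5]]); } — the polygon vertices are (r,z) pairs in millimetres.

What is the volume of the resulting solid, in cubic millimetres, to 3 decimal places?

Profile (r,z), 4 vertices: (0.5,0) (9,2) (18.5,22.5) (18.5,25.5)
edge 0: (0.5,0)→(9,2)  cross = 0.5·2 − 9·0 = 1.0000; (r_i+r_j)·cross = 9.5·1.0000 = 9.5000
edge 1: (9,2)→(18.5,22.5)  cross = 9·22.5 − 18.5·2 = 165.5000; (r_i+r_j)·cross = 27.5·165.5000 = 4551.2500
edge 2: (18.5,22.5)→(18.5,25.5)  cross = 18.5·25.5 − 18.5·22.5 = 55.5000; (r_i+r_j)·cross = 37·55.5000 = 2053.5000
edge 3: (18.5,25.5)→(0.5,0)  cross = 18.5·0 − 0.5·25.5 = -12.7500; (r_i+r_j)·cross = 19·-12.7500 = -242.2500
Σcross = 209.2500 → A = |Σcross|/2 = 104.6250 mm²
Σ(r_i+r_j)·cross = 6372.0000 → first moment M = |Σ|/6 = 1062.0000
R_c = M/A = 1062.0000/104.6250 = 10.1505 mm
θ = 115° = 2.007129 rad
V = θ·R_c·A = 2.007129·10.1505·104.6250 = 2131.571 mm³

Volume = 2131.571 mm³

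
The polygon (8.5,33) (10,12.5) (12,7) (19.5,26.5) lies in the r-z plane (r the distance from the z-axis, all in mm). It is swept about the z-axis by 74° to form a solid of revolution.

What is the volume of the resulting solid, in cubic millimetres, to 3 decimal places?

Volume = 2481.674 mm³

Profile (r,z), 4 vertices: (8.5,33) (10,12.5) (12,7) (19.5,26.5)
edge 0: (8.5,33)→(10,12.5)  cross = 8.5·12.5 − 10·33 = -223.7500; (r_i+r_j)·cross = 18.5·-223.7500 = -4139.3750
edge 1: (10,12.5)→(12,7)  cross = 10·7 − 12·12.5 = -80.0000; (r_i+r_j)·cross = 22·-80.0000 = -1760.0000
edge 2: (12,7)→(19.5,26.5)  cross = 12·26.5 − 19.5·7 = 181.5000; (r_i+r_j)·cross = 31.5·181.5000 = 5717.2500
edge 3: (19.5,26.5)→(8.5,33)  cross = 19.5·33 − 8.5·26.5 = 418.2500; (r_i+r_j)·cross = 28·418.2500 = 11711.0000
Σcross = 296.0000 → A = |Σcross|/2 = 148.0000 mm²
Σ(r_i+r_j)·cross = 11528.8750 → first moment M = |Σ|/6 = 1921.4792
R_c = M/A = 1921.4792/148.0000 = 12.9830 mm
θ = 74° = 1.291544 rad
V = θ·R_c·A = 1.291544·12.9830·148.0000 = 2481.674 mm³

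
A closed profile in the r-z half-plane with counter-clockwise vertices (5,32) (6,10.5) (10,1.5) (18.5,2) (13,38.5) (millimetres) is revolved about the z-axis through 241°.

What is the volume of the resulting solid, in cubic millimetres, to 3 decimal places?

Profile (r,z), 5 vertices: (5,32) (6,10.5) (10,1.5) (18.5,2) (13,38.5)
edge 0: (5,32)→(6,10.5)  cross = 5·10.5 − 6·32 = -139.5000; (r_i+r_j)·cross = 11·-139.5000 = -1534.5000
edge 1: (6,10.5)→(10,1.5)  cross = 6·1.5 − 10·10.5 = -96.0000; (r_i+r_j)·cross = 16·-96.0000 = -1536.0000
edge 2: (10,1.5)→(18.5,2)  cross = 10·2 − 18.5·1.5 = -7.7500; (r_i+r_j)·cross = 28.5·-7.7500 = -220.8750
edge 3: (18.5,2)→(13,38.5)  cross = 18.5·38.5 − 13·2 = 686.2500; (r_i+r_j)·cross = 31.5·686.2500 = 21616.8750
edge 4: (13,38.5)→(5,32)  cross = 13·32 − 5·38.5 = 223.5000; (r_i+r_j)·cross = 18·223.5000 = 4023.0000
Σcross = 666.5000 → A = |Σcross|/2 = 333.2500 mm²
Σ(r_i+r_j)·cross = 22348.5000 → first moment M = |Σ|/6 = 3724.7500
R_c = M/A = 3724.7500/333.2500 = 11.1770 mm
θ = 241° = 4.206243 rad
V = θ·R_c·A = 4.206243·11.1770·333.2500 = 15667.205 mm³

Volume = 15667.205 mm³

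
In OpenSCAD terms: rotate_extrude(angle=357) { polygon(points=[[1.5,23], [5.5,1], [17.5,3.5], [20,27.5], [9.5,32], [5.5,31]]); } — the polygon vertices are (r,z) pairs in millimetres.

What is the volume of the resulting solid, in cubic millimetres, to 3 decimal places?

Volume = 29178.696 mm³

Profile (r,z), 6 vertices: (1.5,23) (5.5,1) (17.5,3.5) (20,27.5) (9.5,32) (5.5,31)
edge 0: (1.5,23)→(5.5,1)  cross = 1.5·1 − 5.5·23 = -125.0000; (r_i+r_j)·cross = 7·-125.0000 = -875.0000
edge 1: (5.5,1)→(17.5,3.5)  cross = 5.5·3.5 − 17.5·1 = 1.7500; (r_i+r_j)·cross = 23·1.7500 = 40.2500
edge 2: (17.5,3.5)→(20,27.5)  cross = 17.5·27.5 − 20·3.5 = 411.2500; (r_i+r_j)·cross = 37.5·411.2500 = 15421.8750
edge 3: (20,27.5)→(9.5,32)  cross = 20·32 − 9.5·27.5 = 378.7500; (r_i+r_j)·cross = 29.5·378.7500 = 11173.1250
edge 4: (9.5,32)→(5.5,31)  cross = 9.5·31 − 5.5·32 = 118.5000; (r_i+r_j)·cross = 15·118.5000 = 1777.5000
edge 5: (5.5,31)→(1.5,23)  cross = 5.5·23 − 1.5·31 = 80.0000; (r_i+r_j)·cross = 7·80.0000 = 560.0000
Σcross = 865.2500 → A = |Σcross|/2 = 432.6250 mm²
Σ(r_i+r_j)·cross = 28097.7500 → first moment M = |Σ|/6 = 4682.9583
R_c = M/A = 4682.9583/432.6250 = 10.8245 mm
θ = 357° = 6.230825 rad
V = θ·R_c·A = 6.230825·10.8245·432.6250 = 29178.696 mm³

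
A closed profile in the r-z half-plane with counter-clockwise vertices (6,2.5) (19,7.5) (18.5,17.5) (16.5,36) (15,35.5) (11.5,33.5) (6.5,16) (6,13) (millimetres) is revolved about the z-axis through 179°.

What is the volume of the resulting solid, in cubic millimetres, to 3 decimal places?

Volume = 11891.711 mm³

Profile (r,z), 8 vertices: (6,2.5) (19,7.5) (18.5,17.5) (16.5,36) (15,35.5) (11.5,33.5) (6.5,16) (6,13)
edge 0: (6,2.5)→(19,7.5)  cross = 6·7.5 − 19·2.5 = -2.5000; (r_i+r_j)·cross = 25·-2.5000 = -62.5000
edge 1: (19,7.5)→(18.5,17.5)  cross = 19·17.5 − 18.5·7.5 = 193.7500; (r_i+r_j)·cross = 37.5·193.7500 = 7265.6250
edge 2: (18.5,17.5)→(16.5,36)  cross = 18.5·36 − 16.5·17.5 = 377.2500; (r_i+r_j)·cross = 35·377.2500 = 13203.7500
edge 3: (16.5,36)→(15,35.5)  cross = 16.5·35.5 − 15·36 = 45.7500; (r_i+r_j)·cross = 31.5·45.7500 = 1441.1250
edge 4: (15,35.5)→(11.5,33.5)  cross = 15·33.5 − 11.5·35.5 = 94.2500; (r_i+r_j)·cross = 26.5·94.2500 = 2497.6250
edge 5: (11.5,33.5)→(6.5,16)  cross = 11.5·16 − 6.5·33.5 = -33.7500; (r_i+r_j)·cross = 18·-33.7500 = -607.5000
edge 6: (6.5,16)→(6,13)  cross = 6.5·13 − 6·16 = -11.5000; (r_i+r_j)·cross = 12.5·-11.5000 = -143.7500
edge 7: (6,13)→(6,2.5)  cross = 6·2.5 − 6·13 = -63.0000; (r_i+r_j)·cross = 12·-63.0000 = -756.0000
Σcross = 600.2500 → A = |Σcross|/2 = 300.1250 mm²
Σ(r_i+r_j)·cross = 22838.3750 → first moment M = |Σ|/6 = 3806.3958
R_c = M/A = 3806.3958/300.1250 = 12.6827 mm
θ = 179° = 3.124139 rad
V = θ·R_c·A = 3.124139·12.6827·300.1250 = 11891.711 mm³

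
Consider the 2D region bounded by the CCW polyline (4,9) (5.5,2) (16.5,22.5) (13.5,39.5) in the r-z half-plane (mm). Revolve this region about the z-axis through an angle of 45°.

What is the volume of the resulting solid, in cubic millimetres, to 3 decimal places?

Volume = 1492.715 mm³

Profile (r,z), 4 vertices: (4,9) (5.5,2) (16.5,22.5) (13.5,39.5)
edge 0: (4,9)→(5.5,2)  cross = 4·2 − 5.5·9 = -41.5000; (r_i+r_j)·cross = 9.5·-41.5000 = -394.2500
edge 1: (5.5,2)→(16.5,22.5)  cross = 5.5·22.5 − 16.5·2 = 90.7500; (r_i+r_j)·cross = 22·90.7500 = 1996.5000
edge 2: (16.5,22.5)→(13.5,39.5)  cross = 16.5·39.5 − 13.5·22.5 = 348.0000; (r_i+r_j)·cross = 30·348.0000 = 10440.0000
edge 3: (13.5,39.5)→(4,9)  cross = 13.5·9 − 4·39.5 = -36.5000; (r_i+r_j)·cross = 17.5·-36.5000 = -638.7500
Σcross = 360.7500 → A = |Σcross|/2 = 180.3750 mm²
Σ(r_i+r_j)·cross = 11403.5000 → first moment M = |Σ|/6 = 1900.5833
R_c = M/A = 1900.5833/180.3750 = 10.5368 mm
θ = 45° = 0.785398 rad
V = θ·R_c·A = 0.785398·10.5368·180.3750 = 1492.715 mm³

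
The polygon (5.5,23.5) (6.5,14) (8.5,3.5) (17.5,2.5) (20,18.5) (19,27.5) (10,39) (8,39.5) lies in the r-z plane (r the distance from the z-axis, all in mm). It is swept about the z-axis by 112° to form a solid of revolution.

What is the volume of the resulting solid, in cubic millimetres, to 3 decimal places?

Volume = 9522.167 mm³

Profile (r,z), 8 vertices: (5.5,23.5) (6.5,14) (8.5,3.5) (17.5,2.5) (20,18.5) (19,27.5) (10,39) (8,39.5)
edge 0: (5.5,23.5)→(6.5,14)  cross = 5.5·14 − 6.5·23.5 = -75.7500; (r_i+r_j)·cross = 12·-75.7500 = -909.0000
edge 1: (6.5,14)→(8.5,3.5)  cross = 6.5·3.5 − 8.5·14 = -96.2500; (r_i+r_j)·cross = 15·-96.2500 = -1443.7500
edge 2: (8.5,3.5)→(17.5,2.5)  cross = 8.5·2.5 − 17.5·3.5 = -40.0000; (r_i+r_j)·cross = 26·-40.0000 = -1040.0000
edge 3: (17.5,2.5)→(20,18.5)  cross = 17.5·18.5 − 20·2.5 = 273.7500; (r_i+r_j)·cross = 37.5·273.7500 = 10265.6250
edge 4: (20,18.5)→(19,27.5)  cross = 20·27.5 − 19·18.5 = 198.5000; (r_i+r_j)·cross = 39·198.5000 = 7741.5000
edge 5: (19,27.5)→(10,39)  cross = 19·39 − 10·27.5 = 466.0000; (r_i+r_j)·cross = 29·466.0000 = 13514.0000
edge 6: (10,39)→(8,39.5)  cross = 10·39.5 − 8·39 = 83.0000; (r_i+r_j)·cross = 18·83.0000 = 1494.0000
edge 7: (8,39.5)→(5.5,23.5)  cross = 8·23.5 − 5.5·39.5 = -29.2500; (r_i+r_j)·cross = 13.5·-29.2500 = -394.8750
Σcross = 780.0000 → A = |Σcross|/2 = 390.0000 mm²
Σ(r_i+r_j)·cross = 29227.5000 → first moment M = |Σ|/6 = 4871.2500
R_c = M/A = 4871.2500/390.0000 = 12.4904 mm
θ = 112° = 1.954769 rad
V = θ·R_c·A = 1.954769·12.4904·390.0000 = 9522.167 mm³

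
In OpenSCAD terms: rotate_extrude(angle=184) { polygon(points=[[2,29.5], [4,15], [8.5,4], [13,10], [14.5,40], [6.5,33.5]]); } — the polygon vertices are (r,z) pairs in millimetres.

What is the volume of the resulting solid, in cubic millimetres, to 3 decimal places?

Profile (r,z), 6 vertices: (2,29.5) (4,15) (8.5,4) (13,10) (14.5,40) (6.5,33.5)
edge 0: (2,29.5)→(4,15)  cross = 2·15 − 4·29.5 = -88.0000; (r_i+r_j)·cross = 6·-88.0000 = -528.0000
edge 1: (4,15)→(8.5,4)  cross = 4·4 − 8.5·15 = -111.5000; (r_i+r_j)·cross = 12.5·-111.5000 = -1393.7500
edge 2: (8.5,4)→(13,10)  cross = 8.5·10 − 13·4 = 33.0000; (r_i+r_j)·cross = 21.5·33.0000 = 709.5000
edge 3: (13,10)→(14.5,40)  cross = 13·40 − 14.5·10 = 375.0000; (r_i+r_j)·cross = 27.5·375.0000 = 10312.5000
edge 4: (14.5,40)→(6.5,33.5)  cross = 14.5·33.5 − 6.5·40 = 225.7500; (r_i+r_j)·cross = 21·225.7500 = 4740.7500
edge 5: (6.5,33.5)→(2,29.5)  cross = 6.5·29.5 − 2·33.5 = 124.7500; (r_i+r_j)·cross = 8.5·124.7500 = 1060.3750
Σcross = 559.0000 → A = |Σcross|/2 = 279.5000 mm²
Σ(r_i+r_j)·cross = 14901.3750 → first moment M = |Σ|/6 = 2483.5625
R_c = M/A = 2483.5625/279.5000 = 8.8857 mm
θ = 184° = 3.211406 rad
V = θ·R_c·A = 3.211406·8.8857·279.5000 = 7975.727 mm³

Volume = 7975.727 mm³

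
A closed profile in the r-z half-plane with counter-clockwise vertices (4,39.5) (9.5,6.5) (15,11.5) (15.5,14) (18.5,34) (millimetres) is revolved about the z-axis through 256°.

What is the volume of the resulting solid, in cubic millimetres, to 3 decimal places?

Profile (r,z), 5 vertices: (4,39.5) (9.5,6.5) (15,11.5) (15.5,14) (18.5,34)
edge 0: (4,39.5)→(9.5,6.5)  cross = 4·6.5 − 9.5·39.5 = -349.2500; (r_i+r_j)·cross = 13.5·-349.2500 = -4714.8750
edge 1: (9.5,6.5)→(15,11.5)  cross = 9.5·11.5 − 15·6.5 = 11.7500; (r_i+r_j)·cross = 24.5·11.7500 = 287.8750
edge 2: (15,11.5)→(15.5,14)  cross = 15·14 − 15.5·11.5 = 31.7500; (r_i+r_j)·cross = 30.5·31.7500 = 968.3750
edge 3: (15.5,14)→(18.5,34)  cross = 15.5·34 − 18.5·14 = 268.0000; (r_i+r_j)·cross = 34·268.0000 = 9112.0000
edge 4: (18.5,34)→(4,39.5)  cross = 18.5·39.5 − 4·34 = 594.7500; (r_i+r_j)·cross = 22.5·594.7500 = 13381.8750
Σcross = 557.0000 → A = |Σcross|/2 = 278.5000 mm²
Σ(r_i+r_j)·cross = 19035.2500 → first moment M = |Σ|/6 = 3172.5417
R_c = M/A = 3172.5417/278.5000 = 11.3915 mm
θ = 256° = 4.468043 rad
V = θ·R_c·A = 4.468043·11.3915·278.5000 = 14175.052 mm³

Volume = 14175.052 mm³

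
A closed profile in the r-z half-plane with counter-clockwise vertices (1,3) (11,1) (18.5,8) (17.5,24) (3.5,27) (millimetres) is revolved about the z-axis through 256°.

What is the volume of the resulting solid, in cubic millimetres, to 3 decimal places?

Volume = 15410.652 mm³

Profile (r,z), 5 vertices: (1,3) (11,1) (18.5,8) (17.5,24) (3.5,27)
edge 0: (1,3)→(11,1)  cross = 1·1 − 11·3 = -32.0000; (r_i+r_j)·cross = 12·-32.0000 = -384.0000
edge 1: (11,1)→(18.5,8)  cross = 11·8 − 18.5·1 = 69.5000; (r_i+r_j)·cross = 29.5·69.5000 = 2050.2500
edge 2: (18.5,8)→(17.5,24)  cross = 18.5·24 − 17.5·8 = 304.0000; (r_i+r_j)·cross = 36·304.0000 = 10944.0000
edge 3: (17.5,24)→(3.5,27)  cross = 17.5·27 − 3.5·24 = 388.5000; (r_i+r_j)·cross = 21·388.5000 = 8158.5000
edge 4: (3.5,27)→(1,3)  cross = 3.5·3 − 1·27 = -16.5000; (r_i+r_j)·cross = 4.5·-16.5000 = -74.2500
Σcross = 713.5000 → A = |Σcross|/2 = 356.7500 mm²
Σ(r_i+r_j)·cross = 20694.5000 → first moment M = |Σ|/6 = 3449.0833
R_c = M/A = 3449.0833/356.7500 = 9.6681 mm
θ = 256° = 4.468043 rad
V = θ·R_c·A = 4.468043·9.6681·356.7500 = 15410.652 mm³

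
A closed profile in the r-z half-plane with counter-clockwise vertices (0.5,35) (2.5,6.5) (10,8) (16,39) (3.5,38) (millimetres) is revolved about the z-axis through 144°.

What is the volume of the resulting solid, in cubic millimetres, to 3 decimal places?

Volume = 6536.607 mm³

Profile (r,z), 5 vertices: (0.5,35) (2.5,6.5) (10,8) (16,39) (3.5,38)
edge 0: (0.5,35)→(2.5,6.5)  cross = 0.5·6.5 − 2.5·35 = -84.2500; (r_i+r_j)·cross = 3·-84.2500 = -252.7500
edge 1: (2.5,6.5)→(10,8)  cross = 2.5·8 − 10·6.5 = -45.0000; (r_i+r_j)·cross = 12.5·-45.0000 = -562.5000
edge 2: (10,8)→(16,39)  cross = 10·39 − 16·8 = 262.0000; (r_i+r_j)·cross = 26·262.0000 = 6812.0000
edge 3: (16,39)→(3.5,38)  cross = 16·38 − 3.5·39 = 471.5000; (r_i+r_j)·cross = 19.5·471.5000 = 9194.2500
edge 4: (3.5,38)→(0.5,35)  cross = 3.5·35 − 0.5·38 = 103.5000; (r_i+r_j)·cross = 4·103.5000 = 414.0000
Σcross = 707.7500 → A = |Σcross|/2 = 353.8750 mm²
Σ(r_i+r_j)·cross = 15605.0000 → first moment M = |Σ|/6 = 2600.8333
R_c = M/A = 2600.8333/353.8750 = 7.3496 mm
θ = 144° = 2.513274 rad
V = θ·R_c·A = 2.513274·7.3496·353.8750 = 6536.607 mm³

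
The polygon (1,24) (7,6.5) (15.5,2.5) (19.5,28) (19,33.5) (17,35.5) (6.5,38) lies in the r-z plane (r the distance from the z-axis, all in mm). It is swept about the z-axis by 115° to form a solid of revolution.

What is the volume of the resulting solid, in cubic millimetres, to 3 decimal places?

Profile (r,z), 7 vertices: (1,24) (7,6.5) (15.5,2.5) (19.5,28) (19,33.5) (17,35.5) (6.5,38)
edge 0: (1,24)→(7,6.5)  cross = 1·6.5 − 7·24 = -161.5000; (r_i+r_j)·cross = 8·-161.5000 = -1292.0000
edge 1: (7,6.5)→(15.5,2.5)  cross = 7·2.5 − 15.5·6.5 = -83.2500; (r_i+r_j)·cross = 22.5·-83.2500 = -1873.1250
edge 2: (15.5,2.5)→(19.5,28)  cross = 15.5·28 − 19.5·2.5 = 385.2500; (r_i+r_j)·cross = 35·385.2500 = 13483.7500
edge 3: (19.5,28)→(19,33.5)  cross = 19.5·33.5 − 19·28 = 121.2500; (r_i+r_j)·cross = 38.5·121.2500 = 4668.1250
edge 4: (19,33.5)→(17,35.5)  cross = 19·35.5 − 17·33.5 = 105.0000; (r_i+r_j)·cross = 36·105.0000 = 3780.0000
edge 5: (17,35.5)→(6.5,38)  cross = 17·38 − 6.5·35.5 = 415.2500; (r_i+r_j)·cross = 23.5·415.2500 = 9758.3750
edge 6: (6.5,38)→(1,24)  cross = 6.5·24 − 1·38 = 118.0000; (r_i+r_j)·cross = 7.5·118.0000 = 885.0000
Σcross = 900.0000 → A = |Σcross|/2 = 450.0000 mm²
Σ(r_i+r_j)·cross = 29410.1250 → first moment M = |Σ|/6 = 4901.6875
R_c = M/A = 4901.6875/450.0000 = 10.8926 mm
θ = 115° = 2.007129 rad
V = θ·R_c·A = 2.007129·10.8926·450.0000 = 9838.317 mm³

Volume = 9838.317 mm³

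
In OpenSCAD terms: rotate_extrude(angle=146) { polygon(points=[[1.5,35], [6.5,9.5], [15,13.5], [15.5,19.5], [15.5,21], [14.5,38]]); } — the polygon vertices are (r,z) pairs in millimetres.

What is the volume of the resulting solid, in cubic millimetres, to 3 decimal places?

Profile (r,z), 6 vertices: (1.5,35) (6.5,9.5) (15,13.5) (15.5,19.5) (15.5,21) (14.5,38)
edge 0: (1.5,35)→(6.5,9.5)  cross = 1.5·9.5 − 6.5·35 = -213.2500; (r_i+r_j)·cross = 8·-213.2500 = -1706.0000
edge 1: (6.5,9.5)→(15,13.5)  cross = 6.5·13.5 − 15·9.5 = -54.7500; (r_i+r_j)·cross = 21.5·-54.7500 = -1177.1250
edge 2: (15,13.5)→(15.5,19.5)  cross = 15·19.5 − 15.5·13.5 = 83.2500; (r_i+r_j)·cross = 30.5·83.2500 = 2539.1250
edge 3: (15.5,19.5)→(15.5,21)  cross = 15.5·21 − 15.5·19.5 = 23.2500; (r_i+r_j)·cross = 31·23.2500 = 720.7500
edge 4: (15.5,21)→(14.5,38)  cross = 15.5·38 − 14.5·21 = 284.5000; (r_i+r_j)·cross = 30·284.5000 = 8535.0000
edge 5: (14.5,38)→(1.5,35)  cross = 14.5·35 − 1.5·38 = 450.5000; (r_i+r_j)·cross = 16·450.5000 = 7208.0000
Σcross = 573.5000 → A = |Σcross|/2 = 286.7500 mm²
Σ(r_i+r_j)·cross = 16119.7500 → first moment M = |Σ|/6 = 2686.6250
R_c = M/A = 2686.6250/286.7500 = 9.3692 mm
θ = 146° = 2.548181 rad
V = θ·R_c·A = 2.548181·9.3692·286.7500 = 6846.006 mm³

Volume = 6846.006 mm³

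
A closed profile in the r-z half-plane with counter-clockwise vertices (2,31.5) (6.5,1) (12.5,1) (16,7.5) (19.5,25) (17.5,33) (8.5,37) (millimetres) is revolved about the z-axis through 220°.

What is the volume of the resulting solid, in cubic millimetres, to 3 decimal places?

Profile (r,z), 7 vertices: (2,31.5) (6.5,1) (12.5,1) (16,7.5) (19.5,25) (17.5,33) (8.5,37)
edge 0: (2,31.5)→(6.5,1)  cross = 2·1 − 6.5·31.5 = -202.7500; (r_i+r_j)·cross = 8.5·-202.7500 = -1723.3750
edge 1: (6.5,1)→(12.5,1)  cross = 6.5·1 − 12.5·1 = -6.0000; (r_i+r_j)·cross = 19·-6.0000 = -114.0000
edge 2: (12.5,1)→(16,7.5)  cross = 12.5·7.5 − 16·1 = 77.7500; (r_i+r_j)·cross = 28.5·77.7500 = 2215.8750
edge 3: (16,7.5)→(19.5,25)  cross = 16·25 − 19.5·7.5 = 253.7500; (r_i+r_j)·cross = 35.5·253.7500 = 9008.1250
edge 4: (19.5,25)→(17.5,33)  cross = 19.5·33 − 17.5·25 = 206.0000; (r_i+r_j)·cross = 37·206.0000 = 7622.0000
edge 5: (17.5,33)→(8.5,37)  cross = 17.5·37 − 8.5·33 = 367.0000; (r_i+r_j)·cross = 26·367.0000 = 9542.0000
edge 6: (8.5,37)→(2,31.5)  cross = 8.5·31.5 − 2·37 = 193.7500; (r_i+r_j)·cross = 10.5·193.7500 = 2034.3750
Σcross = 889.5000 → A = |Σcross|/2 = 444.7500 mm²
Σ(r_i+r_j)·cross = 28585.0000 → first moment M = |Σ|/6 = 4764.1667
R_c = M/A = 4764.1667/444.7500 = 10.7120 mm
θ = 220° = 3.839724 rad
V = θ·R_c·A = 3.839724·10.7120·444.7500 = 18293.087 mm³

Volume = 18293.087 mm³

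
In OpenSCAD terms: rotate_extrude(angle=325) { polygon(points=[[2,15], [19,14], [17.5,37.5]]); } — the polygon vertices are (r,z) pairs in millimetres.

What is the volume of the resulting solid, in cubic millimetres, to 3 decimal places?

Profile (r,z), 3 vertices: (2,15) (19,14) (17.5,37.5)
edge 0: (2,15)→(19,14)  cross = 2·14 − 19·15 = -257.0000; (r_i+r_j)·cross = 21·-257.0000 = -5397.0000
edge 1: (19,14)→(17.5,37.5)  cross = 19·37.5 − 17.5·14 = 467.5000; (r_i+r_j)·cross = 36.5·467.5000 = 17063.7500
edge 2: (17.5,37.5)→(2,15)  cross = 17.5·15 − 2·37.5 = 187.5000; (r_i+r_j)·cross = 19.5·187.5000 = 3656.2500
Σcross = 398.0000 → A = |Σcross|/2 = 199.0000 mm²
Σ(r_i+r_j)·cross = 15323.0000 → first moment M = |Σ|/6 = 2553.8333
R_c = M/A = 2553.8333/199.0000 = 12.8333 mm
θ = 325° = 5.672320 rad
V = θ·R_c·A = 5.672320·12.8333·199.0000 = 14486.160 mm³

Volume = 14486.160 mm³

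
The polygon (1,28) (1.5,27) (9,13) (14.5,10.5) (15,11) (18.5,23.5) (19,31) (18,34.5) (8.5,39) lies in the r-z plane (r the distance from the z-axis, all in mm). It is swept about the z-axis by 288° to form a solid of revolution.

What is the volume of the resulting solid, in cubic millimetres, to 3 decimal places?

Volume = 18053.372 mm³

Profile (r,z), 9 vertices: (1,28) (1.5,27) (9,13) (14.5,10.5) (15,11) (18.5,23.5) (19,31) (18,34.5) (8.5,39)
edge 0: (1,28)→(1.5,27)  cross = 1·27 − 1.5·28 = -15.0000; (r_i+r_j)·cross = 2.5·-15.0000 = -37.5000
edge 1: (1.5,27)→(9,13)  cross = 1.5·13 − 9·27 = -223.5000; (r_i+r_j)·cross = 10.5·-223.5000 = -2346.7500
edge 2: (9,13)→(14.5,10.5)  cross = 9·10.5 − 14.5·13 = -94.0000; (r_i+r_j)·cross = 23.5·-94.0000 = -2209.0000
edge 3: (14.5,10.5)→(15,11)  cross = 14.5·11 − 15·10.5 = 2.0000; (r_i+r_j)·cross = 29.5·2.0000 = 59.0000
edge 4: (15,11)→(18.5,23.5)  cross = 15·23.5 − 18.5·11 = 149.0000; (r_i+r_j)·cross = 33.5·149.0000 = 4991.5000
edge 5: (18.5,23.5)→(19,31)  cross = 18.5·31 − 19·23.5 = 127.0000; (r_i+r_j)·cross = 37.5·127.0000 = 4762.5000
edge 6: (19,31)→(18,34.5)  cross = 19·34.5 − 18·31 = 97.5000; (r_i+r_j)·cross = 37·97.5000 = 3607.5000
edge 7: (18,34.5)→(8.5,39)  cross = 18·39 − 8.5·34.5 = 408.7500; (r_i+r_j)·cross = 26.5·408.7500 = 10831.8750
edge 8: (8.5,39)→(1,28)  cross = 8.5·28 − 1·39 = 199.0000; (r_i+r_j)·cross = 9.5·199.0000 = 1890.5000
Σcross = 650.7500 → A = |Σcross|/2 = 325.3750 mm²
Σ(r_i+r_j)·cross = 21549.6250 → first moment M = |Σ|/6 = 3591.6042
R_c = M/A = 3591.6042/325.3750 = 11.0384 mm
θ = 288° = 5.026548 rad
V = θ·R_c·A = 5.026548·11.0384·325.3750 = 18053.372 mm³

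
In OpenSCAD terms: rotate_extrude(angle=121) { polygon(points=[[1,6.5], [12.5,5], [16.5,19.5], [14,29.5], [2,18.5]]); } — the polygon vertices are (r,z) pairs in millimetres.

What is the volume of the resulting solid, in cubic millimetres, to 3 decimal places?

Volume = 4698.775 mm³

Profile (r,z), 5 vertices: (1,6.5) (12.5,5) (16.5,19.5) (14,29.5) (2,18.5)
edge 0: (1,6.5)→(12.5,5)  cross = 1·5 − 12.5·6.5 = -76.2500; (r_i+r_j)·cross = 13.5·-76.2500 = -1029.3750
edge 1: (12.5,5)→(16.5,19.5)  cross = 12.5·19.5 − 16.5·5 = 161.2500; (r_i+r_j)·cross = 29·161.2500 = 4676.2500
edge 2: (16.5,19.5)→(14,29.5)  cross = 16.5·29.5 − 14·19.5 = 213.7500; (r_i+r_j)·cross = 30.5·213.7500 = 6519.3750
edge 3: (14,29.5)→(2,18.5)  cross = 14·18.5 − 2·29.5 = 200.0000; (r_i+r_j)·cross = 16·200.0000 = 3200.0000
edge 4: (2,18.5)→(1,6.5)  cross = 2·6.5 − 1·18.5 = -5.5000; (r_i+r_j)·cross = 3·-5.5000 = -16.5000
Σcross = 493.2500 → A = |Σcross|/2 = 246.6250 mm²
Σ(r_i+r_j)·cross = 13349.7500 → first moment M = |Σ|/6 = 2224.9583
R_c = M/A = 2224.9583/246.6250 = 9.0216 mm
θ = 121° = 2.111848 rad
V = θ·R_c·A = 2.111848·9.0216·246.6250 = 4698.775 mm³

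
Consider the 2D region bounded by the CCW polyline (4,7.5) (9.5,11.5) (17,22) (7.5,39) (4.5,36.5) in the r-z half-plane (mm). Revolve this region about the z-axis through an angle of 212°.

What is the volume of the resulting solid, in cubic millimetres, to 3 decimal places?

Volume = 7673.232 mm³

Profile (r,z), 5 vertices: (4,7.5) (9.5,11.5) (17,22) (7.5,39) (4.5,36.5)
edge 0: (4,7.5)→(9.5,11.5)  cross = 4·11.5 − 9.5·7.5 = -25.2500; (r_i+r_j)·cross = 13.5·-25.2500 = -340.8750
edge 1: (9.5,11.5)→(17,22)  cross = 9.5·22 − 17·11.5 = 13.5000; (r_i+r_j)·cross = 26.5·13.5000 = 357.7500
edge 2: (17,22)→(7.5,39)  cross = 17·39 − 7.5·22 = 498.0000; (r_i+r_j)·cross = 24.5·498.0000 = 12201.0000
edge 3: (7.5,39)→(4.5,36.5)  cross = 7.5·36.5 − 4.5·39 = 98.2500; (r_i+r_j)·cross = 12·98.2500 = 1179.0000
edge 4: (4.5,36.5)→(4,7.5)  cross = 4.5·7.5 − 4·36.5 = -112.2500; (r_i+r_j)·cross = 8.5·-112.2500 = -954.1250
Σcross = 472.2500 → A = |Σcross|/2 = 236.1250 mm²
Σ(r_i+r_j)·cross = 12442.7500 → first moment M = |Σ|/6 = 2073.7917
R_c = M/A = 2073.7917/236.1250 = 8.7826 mm
θ = 212° = 3.700098 rad
V = θ·R_c·A = 3.700098·8.7826·236.1250 = 7673.232 mm³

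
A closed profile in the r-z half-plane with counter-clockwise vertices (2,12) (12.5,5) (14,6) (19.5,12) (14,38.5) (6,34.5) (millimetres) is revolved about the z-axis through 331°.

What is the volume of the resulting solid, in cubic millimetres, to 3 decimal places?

Profile (r,z), 6 vertices: (2,12) (12.5,5) (14,6) (19.5,12) (14,38.5) (6,34.5)
edge 0: (2,12)→(12.5,5)  cross = 2·5 − 12.5·12 = -140.0000; (r_i+r_j)·cross = 14.5·-140.0000 = -2030.0000
edge 1: (12.5,5)→(14,6)  cross = 12.5·6 − 14·5 = 5.0000; (r_i+r_j)·cross = 26.5·5.0000 = 132.5000
edge 2: (14,6)→(19.5,12)  cross = 14·12 − 19.5·6 = 51.0000; (r_i+r_j)·cross = 33.5·51.0000 = 1708.5000
edge 3: (19.5,12)→(14,38.5)  cross = 19.5·38.5 − 14·12 = 582.7500; (r_i+r_j)·cross = 33.5·582.7500 = 19522.1250
edge 4: (14,38.5)→(6,34.5)  cross = 14·34.5 − 6·38.5 = 252.0000; (r_i+r_j)·cross = 20·252.0000 = 5040.0000
edge 5: (6,34.5)→(2,12)  cross = 6·12 − 2·34.5 = 3.0000; (r_i+r_j)·cross = 8·3.0000 = 24.0000
Σcross = 753.7500 → A = |Σcross|/2 = 376.8750 mm²
Σ(r_i+r_j)·cross = 24397.1250 → first moment M = |Σ|/6 = 4066.1875
R_c = M/A = 4066.1875/376.8750 = 10.7892 mm
θ = 331° = 5.777040 rad
V = θ·R_c·A = 5.777040·10.7892·376.8750 = 23490.527 mm³

Volume = 23490.527 mm³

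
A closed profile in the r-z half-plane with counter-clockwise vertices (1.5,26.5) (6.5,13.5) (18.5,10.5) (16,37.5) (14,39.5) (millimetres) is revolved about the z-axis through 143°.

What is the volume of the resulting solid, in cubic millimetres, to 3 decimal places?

Volume = 8497.022 mm³

Profile (r,z), 5 vertices: (1.5,26.5) (6.5,13.5) (18.5,10.5) (16,37.5) (14,39.5)
edge 0: (1.5,26.5)→(6.5,13.5)  cross = 1.5·13.5 − 6.5·26.5 = -152.0000; (r_i+r_j)·cross = 8·-152.0000 = -1216.0000
edge 1: (6.5,13.5)→(18.5,10.5)  cross = 6.5·10.5 − 18.5·13.5 = -181.5000; (r_i+r_j)·cross = 25·-181.5000 = -4537.5000
edge 2: (18.5,10.5)→(16,37.5)  cross = 18.5·37.5 − 16·10.5 = 525.7500; (r_i+r_j)·cross = 34.5·525.7500 = 18138.3750
edge 3: (16,37.5)→(14,39.5)  cross = 16·39.5 − 14·37.5 = 107.0000; (r_i+r_j)·cross = 30·107.0000 = 3210.0000
edge 4: (14,39.5)→(1.5,26.5)  cross = 14·26.5 − 1.5·39.5 = 311.7500; (r_i+r_j)·cross = 15.5·311.7500 = 4832.1250
Σcross = 611.0000 → A = |Σcross|/2 = 305.5000 mm²
Σ(r_i+r_j)·cross = 20427.0000 → first moment M = |Σ|/6 = 3404.5000
R_c = M/A = 3404.5000/305.5000 = 11.1440 mm
θ = 143° = 2.495821 rad
V = θ·R_c·A = 2.495821·11.1440·305.5000 = 8497.022 mm³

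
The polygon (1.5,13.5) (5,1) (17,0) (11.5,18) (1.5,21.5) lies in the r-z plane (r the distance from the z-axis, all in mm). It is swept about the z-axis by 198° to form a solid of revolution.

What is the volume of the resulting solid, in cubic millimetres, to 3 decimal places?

Volume = 6188.820 mm³

Profile (r,z), 5 vertices: (1.5,13.5) (5,1) (17,0) (11.5,18) (1.5,21.5)
edge 0: (1.5,13.5)→(5,1)  cross = 1.5·1 − 5·13.5 = -66.0000; (r_i+r_j)·cross = 6.5·-66.0000 = -429.0000
edge 1: (5,1)→(17,0)  cross = 5·0 − 17·1 = -17.0000; (r_i+r_j)·cross = 22·-17.0000 = -374.0000
edge 2: (17,0)→(11.5,18)  cross = 17·18 − 11.5·0 = 306.0000; (r_i+r_j)·cross = 28.5·306.0000 = 8721.0000
edge 3: (11.5,18)→(1.5,21.5)  cross = 11.5·21.5 − 1.5·18 = 220.2500; (r_i+r_j)·cross = 13·220.2500 = 2863.2500
edge 4: (1.5,21.5)→(1.5,13.5)  cross = 1.5·13.5 − 1.5·21.5 = -12.0000; (r_i+r_j)·cross = 3·-12.0000 = -36.0000
Σcross = 431.2500 → A = |Σcross|/2 = 215.6250 mm²
Σ(r_i+r_j)·cross = 10745.2500 → first moment M = |Σ|/6 = 1790.8750
R_c = M/A = 1790.8750/215.6250 = 8.3055 mm
θ = 198° = 3.455752 rad
V = θ·R_c·A = 3.455752·8.3055·215.6250 = 6188.820 mm³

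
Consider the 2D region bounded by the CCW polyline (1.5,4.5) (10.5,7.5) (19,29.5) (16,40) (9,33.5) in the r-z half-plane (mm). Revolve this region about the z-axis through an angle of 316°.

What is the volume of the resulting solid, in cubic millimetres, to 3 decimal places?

Profile (r,z), 5 vertices: (1.5,4.5) (10.5,7.5) (19,29.5) (16,40) (9,33.5)
edge 0: (1.5,4.5)→(10.5,7.5)  cross = 1.5·7.5 − 10.5·4.5 = -36.0000; (r_i+r_j)·cross = 12·-36.0000 = -432.0000
edge 1: (10.5,7.5)→(19,29.5)  cross = 10.5·29.5 − 19·7.5 = 167.2500; (r_i+r_j)·cross = 29.5·167.2500 = 4933.8750
edge 2: (19,29.5)→(16,40)  cross = 19·40 − 16·29.5 = 288.0000; (r_i+r_j)·cross = 35·288.0000 = 10080.0000
edge 3: (16,40)→(9,33.5)  cross = 16·33.5 − 9·40 = 176.0000; (r_i+r_j)·cross = 25·176.0000 = 4400.0000
edge 4: (9,33.5)→(1.5,4.5)  cross = 9·4.5 − 1.5·33.5 = -9.7500; (r_i+r_j)·cross = 10.5·-9.7500 = -102.3750
Σcross = 585.5000 → A = |Σcross|/2 = 292.7500 mm²
Σ(r_i+r_j)·cross = 18879.5000 → first moment M = |Σ|/6 = 3146.5833
R_c = M/A = 3146.5833/292.7500 = 10.7484 mm
θ = 316° = 5.515240 rad
V = θ·R_c·A = 5.515240·10.7484·292.7500 = 17354.164 mm³

Volume = 17354.164 mm³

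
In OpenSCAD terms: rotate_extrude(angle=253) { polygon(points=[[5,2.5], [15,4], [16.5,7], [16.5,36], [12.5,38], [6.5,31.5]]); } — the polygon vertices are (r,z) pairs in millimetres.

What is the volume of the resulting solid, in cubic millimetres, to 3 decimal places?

Profile (r,z), 6 vertices: (5,2.5) (15,4) (16.5,7) (16.5,36) (12.5,38) (6.5,31.5)
edge 0: (5,2.5)→(15,4)  cross = 5·4 − 15·2.5 = -17.5000; (r_i+r_j)·cross = 20·-17.5000 = -350.0000
edge 1: (15,4)→(16.5,7)  cross = 15·7 − 16.5·4 = 39.0000; (r_i+r_j)·cross = 31.5·39.0000 = 1228.5000
edge 2: (16.5,7)→(16.5,36)  cross = 16.5·36 − 16.5·7 = 478.5000; (r_i+r_j)·cross = 33·478.5000 = 15790.5000
edge 3: (16.5,36)→(12.5,38)  cross = 16.5·38 − 12.5·36 = 177.0000; (r_i+r_j)·cross = 29·177.0000 = 5133.0000
edge 4: (12.5,38)→(6.5,31.5)  cross = 12.5·31.5 − 6.5·38 = 146.7500; (r_i+r_j)·cross = 19·146.7500 = 2788.2500
edge 5: (6.5,31.5)→(5,2.5)  cross = 6.5·2.5 − 5·31.5 = -141.2500; (r_i+r_j)·cross = 11.5·-141.2500 = -1624.3750
Σcross = 682.5000 → A = |Σcross|/2 = 341.2500 mm²
Σ(r_i+r_j)·cross = 22965.8750 → first moment M = |Σ|/6 = 3827.6458
R_c = M/A = 3827.6458/341.2500 = 11.2165 mm
θ = 253° = 4.415683 rad
V = θ·R_c·A = 4.415683·11.2165·341.2500 = 16901.671 mm³

Volume = 16901.671 mm³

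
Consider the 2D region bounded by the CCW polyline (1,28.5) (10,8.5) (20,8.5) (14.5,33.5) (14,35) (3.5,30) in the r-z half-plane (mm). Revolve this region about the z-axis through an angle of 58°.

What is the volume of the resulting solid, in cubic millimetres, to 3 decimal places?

Profile (r,z), 6 vertices: (1,28.5) (10,8.5) (20,8.5) (14.5,33.5) (14,35) (3.5,30)
edge 0: (1,28.5)→(10,8.5)  cross = 1·8.5 − 10·28.5 = -276.5000; (r_i+r_j)·cross = 11·-276.5000 = -3041.5000
edge 1: (10,8.5)→(20,8.5)  cross = 10·8.5 − 20·8.5 = -85.0000; (r_i+r_j)·cross = 30·-85.0000 = -2550.0000
edge 2: (20,8.5)→(14.5,33.5)  cross = 20·33.5 − 14.5·8.5 = 546.7500; (r_i+r_j)·cross = 34.5·546.7500 = 18862.8750
edge 3: (14.5,33.5)→(14,35)  cross = 14.5·35 − 14·33.5 = 38.5000; (r_i+r_j)·cross = 28.5·38.5000 = 1097.2500
edge 4: (14,35)→(3.5,30)  cross = 14·30 − 3.5·35 = 297.5000; (r_i+r_j)·cross = 17.5·297.5000 = 5206.2500
edge 5: (3.5,30)→(1,28.5)  cross = 3.5·28.5 − 1·30 = 69.7500; (r_i+r_j)·cross = 4.5·69.7500 = 313.8750
Σcross = 591.0000 → A = |Σcross|/2 = 295.5000 mm²
Σ(r_i+r_j)·cross = 19888.7500 → first moment M = |Σ|/6 = 3314.7917
R_c = M/A = 3314.7917/295.5000 = 11.2176 mm
θ = 58° = 1.012291 rad
V = θ·R_c·A = 1.012291·11.2176·295.5000 = 3355.534 mm³

Volume = 3355.534 mm³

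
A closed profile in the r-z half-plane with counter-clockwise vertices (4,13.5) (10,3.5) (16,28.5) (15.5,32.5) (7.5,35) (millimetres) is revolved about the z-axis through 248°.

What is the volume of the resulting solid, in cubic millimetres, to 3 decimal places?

Volume = 9486.807 mm³

Profile (r,z), 5 vertices: (4,13.5) (10,3.5) (16,28.5) (15.5,32.5) (7.5,35)
edge 0: (4,13.5)→(10,3.5)  cross = 4·3.5 − 10·13.5 = -121.0000; (r_i+r_j)·cross = 14·-121.0000 = -1694.0000
edge 1: (10,3.5)→(16,28.5)  cross = 10·28.5 − 16·3.5 = 229.0000; (r_i+r_j)·cross = 26·229.0000 = 5954.0000
edge 2: (16,28.5)→(15.5,32.5)  cross = 16·32.5 − 15.5·28.5 = 78.2500; (r_i+r_j)·cross = 31.5·78.2500 = 2464.8750
edge 3: (15.5,32.5)→(7.5,35)  cross = 15.5·35 − 7.5·32.5 = 298.7500; (r_i+r_j)·cross = 23·298.7500 = 6871.2500
edge 4: (7.5,35)→(4,13.5)  cross = 7.5·13.5 − 4·35 = -38.7500; (r_i+r_j)·cross = 11.5·-38.7500 = -445.6250
Σcross = 446.2500 → A = |Σcross|/2 = 223.1250 mm²
Σ(r_i+r_j)·cross = 13150.5000 → first moment M = |Σ|/6 = 2191.7500
R_c = M/A = 2191.7500/223.1250 = 9.8230 mm
θ = 248° = 4.328417 rad
V = θ·R_c·A = 4.328417·9.8230·223.1250 = 9486.807 mm³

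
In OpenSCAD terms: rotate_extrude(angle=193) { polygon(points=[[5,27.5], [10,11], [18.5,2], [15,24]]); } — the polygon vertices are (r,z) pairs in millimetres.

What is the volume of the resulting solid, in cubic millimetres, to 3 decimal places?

Profile (r,z), 4 vertices: (5,27.5) (10,11) (18.5,2) (15,24)
edge 0: (5,27.5)→(10,11)  cross = 5·11 − 10·27.5 = -220.0000; (r_i+r_j)·cross = 15·-220.0000 = -3300.0000
edge 1: (10,11)→(18.5,2)  cross = 10·2 − 18.5·11 = -183.5000; (r_i+r_j)·cross = 28.5·-183.5000 = -5229.7500
edge 2: (18.5,2)→(15,24)  cross = 18.5·24 − 15·2 = 414.0000; (r_i+r_j)·cross = 33.5·414.0000 = 13869.0000
edge 3: (15,24)→(5,27.5)  cross = 15·27.5 − 5·24 = 292.5000; (r_i+r_j)·cross = 20·292.5000 = 5850.0000
Σcross = 303.0000 → A = |Σcross|/2 = 151.5000 mm²
Σ(r_i+r_j)·cross = 11189.2500 → first moment M = |Σ|/6 = 1864.8750
R_c = M/A = 1864.8750/151.5000 = 12.3094 mm
θ = 193° = 3.368485 rad
V = θ·R_c·A = 3.368485·12.3094·151.5000 = 6281.804 mm³

Volume = 6281.804 mm³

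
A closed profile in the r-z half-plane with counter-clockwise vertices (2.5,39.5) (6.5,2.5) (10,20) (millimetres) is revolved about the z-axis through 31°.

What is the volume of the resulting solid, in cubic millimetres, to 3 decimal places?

Profile (r,z), 3 vertices: (2.5,39.5) (6.5,2.5) (10,20)
edge 0: (2.5,39.5)→(6.5,2.5)  cross = 2.5·2.5 − 6.5·39.5 = -250.5000; (r_i+r_j)·cross = 9·-250.5000 = -2254.5000
edge 1: (6.5,2.5)→(10,20)  cross = 6.5·20 − 10·2.5 = 105.0000; (r_i+r_j)·cross = 16.5·105.0000 = 1732.5000
edge 2: (10,20)→(2.5,39.5)  cross = 10·39.5 − 2.5·20 = 345.0000; (r_i+r_j)·cross = 12.5·345.0000 = 4312.5000
Σcross = 199.5000 → A = |Σcross|/2 = 99.7500 mm²
Σ(r_i+r_j)·cross = 3790.5000 → first moment M = |Σ|/6 = 631.7500
R_c = M/A = 631.7500/99.7500 = 6.3333 mm
θ = 31° = 0.541052 rad
V = θ·R_c·A = 0.541052·6.3333·99.7500 = 341.810 mm³

Volume = 341.810 mm³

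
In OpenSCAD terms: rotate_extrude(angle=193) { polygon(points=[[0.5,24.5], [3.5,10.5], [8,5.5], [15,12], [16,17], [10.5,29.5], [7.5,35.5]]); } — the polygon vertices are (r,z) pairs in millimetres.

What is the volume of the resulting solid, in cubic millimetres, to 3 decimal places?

Volume = 7315.017 mm³

Profile (r,z), 7 vertices: (0.5,24.5) (3.5,10.5) (8,5.5) (15,12) (16,17) (10.5,29.5) (7.5,35.5)
edge 0: (0.5,24.5)→(3.5,10.5)  cross = 0.5·10.5 − 3.5·24.5 = -80.5000; (r_i+r_j)·cross = 4·-80.5000 = -322.0000
edge 1: (3.5,10.5)→(8,5.5)  cross = 3.5·5.5 − 8·10.5 = -64.7500; (r_i+r_j)·cross = 11.5·-64.7500 = -744.6250
edge 2: (8,5.5)→(15,12)  cross = 8·12 − 15·5.5 = 13.5000; (r_i+r_j)·cross = 23·13.5000 = 310.5000
edge 3: (15,12)→(16,17)  cross = 15·17 − 16·12 = 63.0000; (r_i+r_j)·cross = 31·63.0000 = 1953.0000
edge 4: (16,17)→(10.5,29.5)  cross = 16·29.5 − 10.5·17 = 293.5000; (r_i+r_j)·cross = 26.5·293.5000 = 7777.7500
edge 5: (10.5,29.5)→(7.5,35.5)  cross = 10.5·35.5 − 7.5·29.5 = 151.5000; (r_i+r_j)·cross = 18·151.5000 = 2727.0000
edge 6: (7.5,35.5)→(0.5,24.5)  cross = 7.5·24.5 − 0.5·35.5 = 166.0000; (r_i+r_j)·cross = 8·166.0000 = 1328.0000
Σcross = 542.2500 → A = |Σcross|/2 = 271.1250 mm²
Σ(r_i+r_j)·cross = 13029.6250 → first moment M = |Σ|/6 = 2171.6042
R_c = M/A = 2171.6042/271.1250 = 8.0096 mm
θ = 193° = 3.368485 rad
V = θ·R_c·A = 3.368485·8.0096·271.1250 = 7315.017 mm³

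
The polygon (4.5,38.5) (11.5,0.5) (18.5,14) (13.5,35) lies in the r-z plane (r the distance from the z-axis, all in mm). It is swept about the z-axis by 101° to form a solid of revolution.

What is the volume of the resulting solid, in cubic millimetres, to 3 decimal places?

Volume = 5493.124 mm³

Profile (r,z), 4 vertices: (4.5,38.5) (11.5,0.5) (18.5,14) (13.5,35)
edge 0: (4.5,38.5)→(11.5,0.5)  cross = 4.5·0.5 − 11.5·38.5 = -440.5000; (r_i+r_j)·cross = 16·-440.5000 = -7048.0000
edge 1: (11.5,0.5)→(18.5,14)  cross = 11.5·14 − 18.5·0.5 = 151.7500; (r_i+r_j)·cross = 30·151.7500 = 4552.5000
edge 2: (18.5,14)→(13.5,35)  cross = 18.5·35 − 13.5·14 = 458.5000; (r_i+r_j)·cross = 32·458.5000 = 14672.0000
edge 3: (13.5,35)→(4.5,38.5)  cross = 13.5·38.5 − 4.5·35 = 362.2500; (r_i+r_j)·cross = 18·362.2500 = 6520.5000
Σcross = 532.0000 → A = |Σcross|/2 = 266.0000 mm²
Σ(r_i+r_j)·cross = 18697.0000 → first moment M = |Σ|/6 = 3116.1667
R_c = M/A = 3116.1667/266.0000 = 11.7149 mm
θ = 101° = 1.762783 rad
V = θ·R_c·A = 1.762783·11.7149·266.0000 = 5493.124 mm³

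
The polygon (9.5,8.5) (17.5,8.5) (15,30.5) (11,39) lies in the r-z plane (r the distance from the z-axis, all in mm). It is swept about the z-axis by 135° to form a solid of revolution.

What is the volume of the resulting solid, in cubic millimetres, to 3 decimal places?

Profile (r,z), 4 vertices: (9.5,8.5) (17.5,8.5) (15,30.5) (11,39)
edge 0: (9.5,8.5)→(17.5,8.5)  cross = 9.5·8.5 − 17.5·8.5 = -68.0000; (r_i+r_j)·cross = 27·-68.0000 = -1836.0000
edge 1: (17.5,8.5)→(15,30.5)  cross = 17.5·30.5 − 15·8.5 = 406.2500; (r_i+r_j)·cross = 32.5·406.2500 = 13203.1250
edge 2: (15,30.5)→(11,39)  cross = 15·39 − 11·30.5 = 249.5000; (r_i+r_j)·cross = 26·249.5000 = 6487.0000
edge 3: (11,39)→(9.5,8.5)  cross = 11·8.5 − 9.5·39 = -277.0000; (r_i+r_j)·cross = 20.5·-277.0000 = -5678.5000
Σcross = 310.7500 → A = |Σcross|/2 = 155.3750 mm²
Σ(r_i+r_j)·cross = 12175.6250 → first moment M = |Σ|/6 = 2029.2708
R_c = M/A = 2029.2708/155.3750 = 13.0605 mm
θ = 135° = 2.356194 rad
V = θ·R_c·A = 2.356194·13.0605·155.3750 = 4781.357 mm³

Volume = 4781.357 mm³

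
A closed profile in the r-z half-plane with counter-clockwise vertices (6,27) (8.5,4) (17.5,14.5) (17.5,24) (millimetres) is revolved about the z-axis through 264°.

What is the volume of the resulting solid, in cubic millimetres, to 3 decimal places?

Profile (r,z), 4 vertices: (6,27) (8.5,4) (17.5,14.5) (17.5,24)
edge 0: (6,27)→(8.5,4)  cross = 6·4 − 8.5·27 = -205.5000; (r_i+r_j)·cross = 14.5·-205.5000 = -2979.7500
edge 1: (8.5,4)→(17.5,14.5)  cross = 8.5·14.5 − 17.5·4 = 53.2500; (r_i+r_j)·cross = 26·53.2500 = 1384.5000
edge 2: (17.5,14.5)→(17.5,24)  cross = 17.5·24 − 17.5·14.5 = 166.2500; (r_i+r_j)·cross = 35·166.2500 = 5818.7500
edge 3: (17.5,24)→(6,27)  cross = 17.5·27 − 6·24 = 328.5000; (r_i+r_j)·cross = 23.5·328.5000 = 7719.7500
Σcross = 342.5000 → A = |Σcross|/2 = 171.2500 mm²
Σ(r_i+r_j)·cross = 11943.2500 → first moment M = |Σ|/6 = 1990.5417
R_c = M/A = 1990.5417/171.2500 = 11.6236 mm
θ = 264° = 4.607669 rad
V = θ·R_c·A = 4.607669·11.6236·171.2500 = 9171.758 mm³

Volume = 9171.758 mm³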